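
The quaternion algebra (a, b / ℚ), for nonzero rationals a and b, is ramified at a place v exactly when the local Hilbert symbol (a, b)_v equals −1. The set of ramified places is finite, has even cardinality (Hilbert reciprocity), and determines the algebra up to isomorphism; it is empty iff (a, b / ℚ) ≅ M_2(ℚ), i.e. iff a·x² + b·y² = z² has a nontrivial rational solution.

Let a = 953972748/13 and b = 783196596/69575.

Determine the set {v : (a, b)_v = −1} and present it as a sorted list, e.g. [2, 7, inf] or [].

Mod squares: a ≡ 344490159, b ≡ 208403. Check v ∈ {∞, 2, 3, 5, 7, 11, 13, 17, 19, 23, 29, 41}.
v=41: a=41^1·(≡13), b=41^1·(≡18) mod 41; (13|41)=-1, (18|41)=+1; (−1)^{1·1·20}·(-1)^1·(+1)^1 = -1.
v=23: a=23^1·(≡2), b=23^-1·(≡19) mod 23; (2|23)=+1, (19|23)=-1; (−1)^{1·-1·11}·(+1)^-1·(-1)^1 = +1.
v=7: a=7^0·(≡6), b=7^4·(≡5) mod 7; (6|7)=-1, (5|7)=-1; (−1)^{0·4·3}·(-1)^4·(-1)^0 = +1.
v=11: a=11^0·(≡7), b=11^-2·(≡2) mod 11; (7|11)=-1, (2|11)=-1; (−1)^{0·-2·5}·(-1)^-2·(-1)^0 = +1.
v=29: a=29^1·(≡1), b=29^0·(≡23) mod 29; (1|29)=+1, (23|29)=+1; (−1)^{1·0·14}·(+1)^0·(+1)^1 = +1.
v=2: v_2(a)=2, v_2(b)=2; units ≡ 7, 3 (mod 8); ε·ε+αω+βω = 1·1+2·1+2·0 ≡ 1  ⇒  (a,b)_2 = -1.
v=5: a=5^0·(≡1), b=5^-2·(≡2) mod 5; (1|5)=+1, (2|5)=-1; (−1)^{0·-2·2}·(+1)^-2·(-1)^0 = +1.
v=3: a=3^3·(≡1), b=3^2·(≡2) mod 3; (1|3)=+1, (2|3)=-1; (−1)^{3·2·1}·(+1)^2·(-1)^3 = -1.
v=17: a=17^1·(≡1), b=17^1·(≡9) mod 17; (1|17)=+1, (9|17)=+1; (−1)^{1·1·8}·(+1)^1·(+1)^1 = +1.
v=13: a=13^-1·(≡1), b=13^1·(≡8) mod 13; (1|13)=+1, (8|13)=-1; (−1)^{-1·1·6}·(+1)^1·(-1)^-1 = -1.
v=∞: 344490159 > 0 and 208403 > 0  ⇒  (a,b)_∞ = +1.
v=19: a=19^1·(≡7), b=19^0·(≡16) mod 19; (7|19)=+1, (16|19)=+1; (−1)^{1·0·9}·(+1)^0·(+1)^1 = +1.
Ram(344490159, 208403) = {2, 3, 13, 41}; no ℚ_2-point on the conic.

[2, 3, 13, 41]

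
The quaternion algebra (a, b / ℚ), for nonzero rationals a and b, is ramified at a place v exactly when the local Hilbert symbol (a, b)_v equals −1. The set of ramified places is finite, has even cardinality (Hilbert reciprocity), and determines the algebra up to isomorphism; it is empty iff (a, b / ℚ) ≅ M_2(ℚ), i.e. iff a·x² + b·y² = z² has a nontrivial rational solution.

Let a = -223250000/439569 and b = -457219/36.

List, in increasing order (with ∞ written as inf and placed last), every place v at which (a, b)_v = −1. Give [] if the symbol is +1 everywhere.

[7, 31, 47, inf]

(a, b) ≡ (-893, -9331) mod (ℚ^×)²; places V = {2, 3, 5, 7, 13, 17, 19, 31, 43, 47, ∞}.
(a,b)_43: α=0, u≡1; β=1, v≡14 (mod 43); (1|43)=+1, (14|43)=+1; sign (−1)^0·+1^1·+1^0 = +1.
(a,b)_13: α=-2, u≡1; β=0, v≡3 (mod 13); (1|13)=+1, (3|13)=+1; sign (−1)^0·+1^0·+1^-2 = +1.
(a,b)_19: α=1, u≡14; β=0, v≡11 (mod 19); (14|19)=-1, (11|19)=+1; sign (−1)^0·-1^0·+1^1 = +1.
(a,b)_31: α=0, u≡11; β=1, v≡20 (mod 31); (11|31)=-1, (20|31)=+1; sign (−1)^0·-1^1·+1^0 = -1.
(a,b)_7: α=0, u≡5; β=3, v≡4 (mod 7); (5|7)=-1, (4|7)=+1; sign (−1)^0·-1^3·+1^0 = -1.
(a,b)_∞: sgn(-893)=−, sgn(-9331)=−, so -1.
(a,b)_3: α=-2, u≡1; β=-2, v≡2 (mod 3); (1|3)=+1, (2|3)=-1; sign (−1)^0·+1^-2·-1^-2 = +1.
(a,b)_2: α=4, β=-2; u≡3, v≡5 (mod 8); ε(u)ε(v)=1·0, αω(v)=4·1, βω(u)=-2·1; sum ≡ 0  ⇒  +1.
(a,b)_47: α=1, u≡21; β=0, v≡43 (mod 47); (21|47)=+1, (43|47)=-1; sign (−1)^0·+1^0·-1^1 = -1.
(a,b)_17: α=-2, u≡15; β=0, v≡15 (mod 17); (15|17)=+1, (15|17)=+1; sign (−1)^0·+1^0·+1^-2 = +1.
(a,b)_5: α=6, u≡3; β=0, v≡1 (mod 5); (3|5)=-1, (1|5)=+1; sign (−1)^0·-1^0·+1^6 = +1.
Ram(-893, -9331) = {7, 31, 47, ∞}; no ℚ_7-point on the conic.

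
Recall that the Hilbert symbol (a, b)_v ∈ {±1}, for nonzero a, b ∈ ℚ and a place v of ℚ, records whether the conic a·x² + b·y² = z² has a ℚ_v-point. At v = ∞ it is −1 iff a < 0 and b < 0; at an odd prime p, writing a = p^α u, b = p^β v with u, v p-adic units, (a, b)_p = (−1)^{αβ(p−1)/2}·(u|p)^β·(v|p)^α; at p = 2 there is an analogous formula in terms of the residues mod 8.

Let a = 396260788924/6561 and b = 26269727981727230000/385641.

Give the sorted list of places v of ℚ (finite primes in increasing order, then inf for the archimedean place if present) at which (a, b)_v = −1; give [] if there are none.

Mod squares: a ≡ 11962951, b ≡ 323. Check v ∈ {∞, 2, 3, 5, 7, 11, 13, 17, 19, 23, 37}.
v=∞: 11962951 > 0 and 323 > 0  ⇒  (a,b)_∞ = +1.
v=17: a=17^1·(≡11), b=17^1·(≡16) mod 17; (11|17)=-1, (16|17)=+1; (−1)^{1·1·8}·(-1)^1·(+1)^1 = -1.
v=2: v_2(a)=2, v_2(b)=4; units ≡ 7, 3 (mod 8); ε·ε+αω+βω = 1·1+2·1+4·0 ≡ 1  ⇒  (a,b)_2 = -1.
v=13: a=13^3·(≡1), b=13^2·(≡6) mod 13; (1|13)=+1, (6|13)=-1; (−1)^{3·2·6}·(+1)^2·(-1)^3 = -1.
v=5: a=5^0·(≡4), b=5^4·(≡3) mod 5; (4|5)=+1, (3|5)=-1; (−1)^{0·4·2}·(+1)^4·(-1)^0 = +1.
v=7: a=7^3·(≡5), b=7^4·(≡2) mod 7; (5|7)=-1, (2|7)=+1; (−1)^{3·4·3}·(-1)^4·(+1)^3 = +1.
v=11: a=11^1·(≡9), b=11^4·(≡3) mod 11; (9|11)=+1, (3|11)=+1; (−1)^{1·4·5}·(+1)^4·(+1)^1 = +1.
v=37: a=37^1·(≡22), b=37^2·(≡27) mod 37; (22|37)=-1, (27|37)=+1; (−1)^{1·2·18}·(-1)^2·(+1)^1 = +1.
v=19: a=19^1·(≡5), b=19^1·(≡7) mod 19; (5|19)=+1, (7|19)=+1; (−1)^{1·1·9}·(+1)^1·(+1)^1 = -1.
v=3: a=3^-8·(≡1), b=3^-6·(≡2) mod 3; (1|3)=+1, (2|3)=-1; (−1)^{-8·-6·1}·(+1)^-6·(-1)^-8 = +1.
v=23: a=23^0·(≡20), b=23^-2·(≡9) mod 23; (20|23)=-1, (9|23)=+1; (−1)^{0·-2·11}·(-1)^-2·(+1)^0 = +1.
(11962951, 323 / ℚ) ramifies at {2, 13, 17, 19}: a division algebra.

[2, 13, 17, 19]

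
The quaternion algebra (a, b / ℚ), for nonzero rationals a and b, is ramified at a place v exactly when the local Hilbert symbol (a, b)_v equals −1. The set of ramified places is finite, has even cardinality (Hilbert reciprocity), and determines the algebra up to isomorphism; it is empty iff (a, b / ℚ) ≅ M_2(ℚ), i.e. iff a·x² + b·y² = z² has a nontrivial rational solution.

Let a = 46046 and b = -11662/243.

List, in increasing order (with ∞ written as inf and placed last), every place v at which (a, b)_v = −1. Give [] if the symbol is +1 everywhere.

[3, 7, 17, 23]

Mod squares: a ≡ 46046, b ≡ -714. Check v ∈ {∞, 2, 3, 7, 11, 13, 17, 23}.
v=3: a=3^0·(≡2), b=3^-5·(≡2) mod 3; (2|3)=-1, (2|3)=-1; (−1)^{0·-5·1}·(-1)^-5·(-1)^0 = -1.
v=13: a=13^1·(≡6), b=13^0·(≡10) mod 13; (6|13)=-1, (10|13)=+1; (−1)^{1·0·6}·(-1)^0·(+1)^1 = +1.
v=11: a=11^1·(≡6), b=11^0·(≡9) mod 11; (6|11)=-1, (9|11)=+1; (−1)^{1·0·5}·(-1)^0·(+1)^1 = +1.
v=23: a=23^1·(≡1), b=23^0·(≡7) mod 23; (1|23)=+1, (7|23)=-1; (−1)^{1·0·11}·(+1)^0·(-1)^1 = -1.
v=17: a=17^0·(≡10), b=17^1·(≡9) mod 17; (10|17)=-1, (9|17)=+1; (−1)^{0·1·8}·(-1)^1·(+1)^0 = -1.
v=2: v_2(a)=1, v_2(b)=1; units ≡ 7, 3 (mod 8); ε·ε+αω+βω = 1·1+1·1+1·0 ≡ 0  ⇒  (a,b)_2 = +1.
v=∞: 46046 > 0 and -714 < 0  ⇒  (a,b)_∞ = +1.
v=7: a=7^1·(≡5), b=7^3·(≡3) mod 7; (5|7)=-1, (3|7)=-1; (−1)^{1·3·3}·(-1)^3·(-1)^1 = -1.
(46046, -714 / ℚ) ramifies at {3, 7, 17, 23}: a division algebra.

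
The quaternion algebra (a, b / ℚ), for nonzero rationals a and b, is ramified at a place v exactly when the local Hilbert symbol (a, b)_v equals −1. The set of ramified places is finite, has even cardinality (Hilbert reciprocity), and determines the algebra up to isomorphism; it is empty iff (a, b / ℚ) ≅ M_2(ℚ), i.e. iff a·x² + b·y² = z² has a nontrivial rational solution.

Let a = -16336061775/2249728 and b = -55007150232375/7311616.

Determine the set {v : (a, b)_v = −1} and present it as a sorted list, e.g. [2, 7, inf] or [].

[5, 19, 29, inf]

(a, b) ≡ (-7163, -55) mod (ℚ^×)²; places V = {2, 3, 5, 11, 13, 19, 29, ∞}.
(a,b)_2: α=-10, β=-8; u≡5, v≡1 (mod 8); ε(u)ε(v)=0·0, αω(v)=-10·0, βω(u)=-8·1; sum ≡ 0  ⇒  +1.
(a,b)_∞: sgn(-7163)=−, sgn(-55)=−, so -1.
(a,b)_11: α=4, u≡4; β=5, v≡2 (mod 11); (4|11)=+1, (2|11)=-1; sign (−1)^0·+1^5·-1^4 = +1.
(a,b)_5: α=2, u≡3; β=3, v≡1 (mod 5); (3|5)=-1, (1|5)=+1; sign (−1)^0·-1^3·+1^2 = -1.
(a,b)_19: α=1, u≡14; β=2, v≡13 (mod 19); (14|19)=-1, (13|19)=-1; sign (−1)^0·-1^2·-1^1 = -1.
(a,b)_3: α=4, u≡1; β=2, v≡2 (mod 3); (1|3)=+1, (2|3)=-1; sign (−1)^0·+1^2·-1^4 = +1.
(a,b)_13: α=-3, u≡11; β=-4, v≡4 (mod 13); (11|13)=-1, (4|13)=+1; sign (−1)^0·-1^-4·+1^-3 = +1.
(a,b)_29: α=1, u≡18; β=2, v≡14 (mod 29); (18|29)=-1, (14|29)=-1; sign (−1)^0·-1^2·-1^1 = -1.
Ram(-7163, -55) = {5, 19, 29, ∞}; no ℚ_5-point on the conic.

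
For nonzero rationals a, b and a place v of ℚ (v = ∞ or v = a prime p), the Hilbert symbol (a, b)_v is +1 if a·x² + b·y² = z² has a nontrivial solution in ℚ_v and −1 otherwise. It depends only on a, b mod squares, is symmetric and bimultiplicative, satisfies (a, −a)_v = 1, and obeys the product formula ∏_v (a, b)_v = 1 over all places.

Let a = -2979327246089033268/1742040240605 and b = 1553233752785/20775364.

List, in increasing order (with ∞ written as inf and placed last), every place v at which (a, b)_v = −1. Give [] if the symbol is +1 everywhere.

(a, b) ≡ (-1265, 65) mod (ℚ^×)²; places V = {2, 3, 5, 7, 11, 13, 23, 37, 43, 47, 53, ∞}.
(a,b)_23: α=3, u≡14; β=2, v≡11 (mod 23); (14|23)=-1, (11|23)=-1; sign (−1)^0·-1^2·-1^3 = -1.
(a,b)_13: α=4, u≡3; β=3, v≡11 (mod 13); (3|13)=+1, (11|13)=-1; sign (−1)^0·+1^3·-1^4 = +1.
(a,b)_3: α=6, u≡1; β=0, v≡2 (mod 3); (1|3)=+1, (2|3)=-1; sign (−1)^0·+1^0·-1^6 = +1.
(a,b)_2: α=2, β=-2; u≡7, v≡1 (mod 8); ε(u)ε(v)=1·0, αω(v)=2·0, βω(u)=-2·0; sum ≡ 0  ⇒  +1.
(a,b)_11: α=3, u≡2; β=2, v≡6 (mod 11); (2|11)=-1, (6|11)=-1; sign (−1)^0·-1^2·-1^3 = -1.
(a,b)_43: α=-2, u≡13; β=-2, v≡20 (mod 43); (13|43)=+1, (20|43)=-1; sign (−1)^0·+1^-2·-1^-2 = +1.
(a,b)_47: α=2, u≡8; β=2, v≡18 (mod 47); (8|47)=+1, (18|47)=+1; sign (−1)^0·+1^2·+1^2 = +1.
(a,b)_7: α=-2, u≡1; β=0, v≡1 (mod 7); (1|7)=+1, (1|7)=+1; sign (−1)^0·+1^0·+1^-2 = +1.
(a,b)_53: α=-2, u≡17; β=-2, v≡50 (mod 53); (17|53)=+1, (50|53)=-1; sign (−1)^0·+1^-2·-1^-2 = +1.
(a,b)_5: α=-1, u≡2; β=1, v≡3 (mod 5); (2|5)=-1, (3|5)=-1; sign (−1)^0·-1^1·-1^-1 = +1.
(a,b)_∞: sgn(-1265)=−, sgn(65)=+, so +1.
(a,b)_37: α=-2, u≡4; β=0, v≡21 (mod 37); (4|37)=+1, (21|37)=+1; sign (−1)^0·+1^0·+1^-2 = +1.
|Ram(-1265, 65)| = 2, even; anisotropic at {11, 23}.

[11, 23]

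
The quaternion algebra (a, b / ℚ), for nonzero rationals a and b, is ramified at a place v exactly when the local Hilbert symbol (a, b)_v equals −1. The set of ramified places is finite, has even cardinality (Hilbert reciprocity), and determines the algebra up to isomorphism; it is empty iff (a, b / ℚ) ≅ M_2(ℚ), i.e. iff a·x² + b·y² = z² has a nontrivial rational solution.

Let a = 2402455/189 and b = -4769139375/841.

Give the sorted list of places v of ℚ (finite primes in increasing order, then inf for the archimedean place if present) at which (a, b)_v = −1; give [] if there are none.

(a, b) ≡ (1155, -143) mod (ℚ^×)²; places V = {2, 3, 5, 7, 11, 13, 19, 29, ∞}.
(a,b)_19: α=2, u≡14; β=0, v≡17 (mod 19); (14|19)=-1, (17|19)=+1; sign (−1)^0·-1^0·+1^2 = +1.
(a,b)_∞: sgn(1155)=+, sgn(-143)=−, so +1.
(a,b)_7: α=-1, u≡1; β=2, v≡4 (mod 7); (1|7)=+1, (4|7)=+1; sign (−1)^0·+1^2·+1^-1 = +1.
(a,b)_5: α=1, u≡4; β=4, v≡2 (mod 5); (4|5)=+1, (2|5)=-1; sign (−1)^0·+1^4·-1^1 = -1.
(a,b)_13: α=0, u≡6; β=1, v≡2 (mod 13); (6|13)=-1, (2|13)=-1; sign (−1)^0·-1^1·-1^0 = -1.
(a,b)_29: α=0, u≡16; β=-2, v≡3 (mod 29); (16|29)=+1, (3|29)=-1; sign (−1)^0·+1^-2·-1^0 = +1.
(a,b)_11: α=3, u≡6; β=3, v≡3 (mod 11); (6|11)=-1, (3|11)=+1; sign (−1)^1·-1^3·+1^3 = +1.
(a,b)_3: α=-3, u≡1; β=2, v≡1 (mod 3); (1|3)=+1, (1|3)=+1; sign (−1)^0·+1^2·+1^-3 = +1.
(a,b)_2: α=0, β=0; u≡3, v≡1 (mod 8); ε(u)ε(v)=1·0, αω(v)=0·0, βω(u)=0·1; sum ≡ 0  ⇒  +1.
(1155, -143 / ℚ) ramifies at {5, 13}: a division algebra.

[5, 13]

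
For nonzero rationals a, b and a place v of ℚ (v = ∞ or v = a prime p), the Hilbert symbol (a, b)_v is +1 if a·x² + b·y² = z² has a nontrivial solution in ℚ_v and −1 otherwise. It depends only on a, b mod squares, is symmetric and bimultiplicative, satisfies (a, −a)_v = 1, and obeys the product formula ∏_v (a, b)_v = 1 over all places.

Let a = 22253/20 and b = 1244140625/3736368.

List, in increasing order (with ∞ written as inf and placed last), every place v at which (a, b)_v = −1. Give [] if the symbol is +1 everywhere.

[5, 7, 11, 13]

Mod squares: a ≡ 385, b ≡ 195. Check v ∈ {∞, 2, 3, 5, 7, 11, 13, 17, 31}.
v=31: a=31^0·(≡23), b=31^-2·(≡18) mod 31; (23|31)=-1, (18|31)=+1; (−1)^{0·-2·15}·(-1)^-2·(+1)^0 = +1.
v=5: a=5^-1·(≡2), b=5^9·(≡4) mod 5; (2|5)=-1, (4|5)=+1; (−1)^{-1·9·2}·(-1)^9·(+1)^-1 = -1.
v=7: a=7^1·(≡6), b=7^2·(≡6) mod 7; (6|7)=-1, (6|7)=-1; (−1)^{1·2·3}·(-1)^2·(-1)^1 = -1.
v=3: a=3^0·(≡1), b=3^-5·(≡2) mod 3; (1|3)=+1, (2|3)=-1; (−1)^{0·-5·1}·(+1)^-5·(-1)^0 = +1.
v=2: v_2(a)=-2, v_2(b)=-4; units ≡ 1, 3 (mod 8); ε·ε+αω+βω = 0·1+-2·1+-4·0 ≡ 0  ⇒  (a,b)_2 = +1.
v=∞: 385 > 0 and 195 > 0  ⇒  (a,b)_∞ = +1.
v=13: a=13^0·(≡7), b=13^1·(≡2) mod 13; (7|13)=-1, (2|13)=-1; (−1)^{0·1·6}·(-1)^1·(-1)^0 = -1.
v=11: a=11^1·(≡6), b=11^0·(≡10) mod 11; (6|11)=-1, (10|11)=-1; (−1)^{1·0·5}·(-1)^0·(-1)^1 = -1.
v=17: a=17^2·(≡3), b=17^0·(≡16) mod 17; (3|17)=-1, (16|17)=+1; (−1)^{2·0·8}·(-1)^0·(+1)^2 = +1.
Ram(385, 195) = {5, 7, 11, 13}; no ℚ_5-point on the conic.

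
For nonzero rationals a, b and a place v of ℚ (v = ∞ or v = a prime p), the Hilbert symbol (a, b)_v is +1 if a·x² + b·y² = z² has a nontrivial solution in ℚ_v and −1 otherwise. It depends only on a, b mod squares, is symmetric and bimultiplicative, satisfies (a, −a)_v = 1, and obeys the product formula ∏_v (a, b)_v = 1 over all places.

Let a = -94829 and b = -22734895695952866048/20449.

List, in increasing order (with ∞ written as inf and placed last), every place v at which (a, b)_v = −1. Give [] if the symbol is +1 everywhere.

[7, 19, 31, inf]

Mod squares: a ≡ -94829, b ≡ -13547. Check v ∈ {∞, 2, 3, 7, 11, 13, 19, 23, 31}.
v=31: a=31^1·(≡10), b=31^3·(≡2) mod 31; (10|31)=+1, (2|31)=+1; (−1)^{1·3·15}·(+1)^3·(+1)^1 = -1.
v=23: a=23^1·(≡17), b=23^3·(≡2) mod 23; (17|23)=-1, (2|23)=+1; (−1)^{1·3·11}·(-1)^3·(+1)^1 = +1.
v=19: a=19^1·(≡6), b=19^3·(≡5) mod 19; (6|19)=+1, (5|19)=+1; (−1)^{1·3·9}·(+1)^3·(+1)^1 = -1.
v=2: v_2(a)=0, v_2(b)=8; units ≡ 3, 5 (mod 8); ε·ε+αω+βω = 1·0+0·1+8·1 ≡ 0  ⇒  (a,b)_2 = +1.
v=3: a=3^0·(≡1), b=3^6·(≡1) mod 3; (1|3)=+1, (1|3)=+1; (−1)^{0·6·1}·(+1)^6·(+1)^0 = +1.
v=∞: -94829 < 0 and -13547 < 0  ⇒  (a,b)_∞ = -1.
v=11: a=11^0·(≡2), b=11^-2·(≡1) mod 11; (2|11)=-1, (1|11)=+1; (−1)^{0·-2·5}·(-1)^-2·(+1)^0 = +1.
v=7: a=7^1·(≡5), b=7^2·(≡5) mod 7; (5|7)=-1, (5|7)=-1; (−1)^{1·2·3}·(-1)^2·(-1)^1 = -1.
v=13: a=13^0·(≡6), b=13^-2·(≡10) mod 13; (6|13)=-1, (10|13)=+1; (−1)^{0·-2·6}·(-1)^-2·(+1)^0 = +1.
Ram(-94829, -13547) = {7, 19, 31, ∞}; no ℚ_7-point on the conic.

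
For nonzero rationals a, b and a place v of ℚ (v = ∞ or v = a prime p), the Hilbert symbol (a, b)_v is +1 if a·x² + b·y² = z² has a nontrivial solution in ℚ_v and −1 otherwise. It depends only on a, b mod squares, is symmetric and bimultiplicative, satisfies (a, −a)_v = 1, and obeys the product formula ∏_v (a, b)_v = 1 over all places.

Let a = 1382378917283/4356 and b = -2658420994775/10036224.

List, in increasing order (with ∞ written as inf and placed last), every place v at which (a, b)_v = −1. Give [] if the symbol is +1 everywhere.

[7, 37]

(a, b) ≡ (4403, -57239) mod (ℚ^×)²; places V = {2, 3, 5, 7, 11, 13, 17, 29, 37, 47, ∞}.
(a,b)_3: α=-2, u≡2; β=-4, v≡1 (mod 3); (2|3)=-1, (1|3)=+1; sign (−1)^0·-1^-4·+1^-2 = +1.
(a,b)_47: α=2, u≡1; β=2, v≡27 (mod 47); (1|47)=+1, (27|47)=+1; sign (−1)^0·+1^2·+1^2 = +1.
(a,b)_5: α=0, u≡3; β=2, v≡1 (mod 5); (3|5)=-1, (1|5)=+1; sign (−1)^0·-1^2·+1^0 = +1.
(a,b)_2: α=-2, β=-10; u≡3, v≡1 (mod 8); ε(u)ε(v)=1·0, αω(v)=-2·0, βω(u)=-10·1; sum ≡ 0  ⇒  +1.
(a,b)_37: α=1, u≡2; β=1, v≡11 (mod 37); (2|37)=-1, (11|37)=+1; sign (−1)^0·-1^1·+1^1 = -1.
(a,b)_13: α=2, u≡10; β=1, v≡12 (mod 13); (10|13)=+1, (12|13)=+1; sign (−1)^0·+1^1·+1^2 = +1.
(a,b)_11: α=-2, u≡4; β=-2, v≡1 (mod 11); (4|11)=+1, (1|11)=+1; sign (−1)^0·+1^-2·+1^-2 = +1.
(a,b)_∞: sgn(4403)=+, sgn(-57239)=−, so +1.
(a,b)_17: α=1, u≡8; β=1, v≡15 (mod 17); (8|17)=+1, (15|17)=+1; sign (−1)^0·+1^1·+1^1 = +1.
(a,b)_7: α=1, u≡5; β=1, v≡6 (mod 7); (5|7)=-1, (6|7)=-1; sign (−1)^1·-1^1·-1^1 = -1.
(a,b)_29: α=2, u≡16; β=2, v≡22 (mod 29); (16|29)=+1, (22|29)=+1; sign (−1)^0·+1^2·+1^2 = +1.
(4403, -57239 / ℚ) ramifies at {7, 37}: a division algebra.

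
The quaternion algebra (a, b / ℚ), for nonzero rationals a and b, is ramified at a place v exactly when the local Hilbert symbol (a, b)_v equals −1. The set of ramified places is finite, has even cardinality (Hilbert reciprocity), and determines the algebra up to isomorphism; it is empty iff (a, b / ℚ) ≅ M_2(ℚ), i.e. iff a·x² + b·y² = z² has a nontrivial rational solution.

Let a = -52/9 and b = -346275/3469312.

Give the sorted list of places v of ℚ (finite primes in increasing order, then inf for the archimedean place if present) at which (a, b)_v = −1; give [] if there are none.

[2, inf]

(a, b) ≡ (-13, -133) mod (ℚ^×)²; places V = {2, 3, 5, 7, 11, 13, 19, ∞}.
(a,b)_11: α=0, u≡4; β=-2, v≡10 (mod 11); (4|11)=+1, (10|11)=-1; sign (−1)^0·+1^-2·-1^0 = +1.
(a,b)_13: α=1, u≡1; β=0, v≡3 (mod 13); (1|13)=+1, (3|13)=+1; sign (−1)^0·+1^0·+1^1 = +1.
(a,b)_19: α=0, u≡9; β=1, v≡13 (mod 19); (9|19)=+1, (13|19)=-1; sign (−1)^0·+1^1·-1^0 = +1.
(a,b)_5: α=0, u≡2; β=2, v≡2 (mod 5); (2|5)=-1, (2|5)=-1; sign (−1)^0·-1^2·-1^0 = +1.
(a,b)_∞: sgn(-13)=−, sgn(-133)=−, so -1.
(a,b)_7: α=0, u≡2; β=-1, v≡4 (mod 7); (2|7)=+1, (4|7)=+1; sign (−1)^0·+1^-1·+1^0 = +1.
(a,b)_2: α=2, β=-12; u≡3, v≡3 (mod 8); ε(u)ε(v)=1·1, αω(v)=2·1, βω(u)=-12·1; sum ≡ 1  ⇒  -1.
(a,b)_3: α=-2, u≡2; β=6, v≡2 (mod 3); (2|3)=-1, (2|3)=-1; sign (−1)^0·-1^6·-1^-2 = +1.
|Ram(-13, -133)| = 2, even; anisotropic at {2, ∞}.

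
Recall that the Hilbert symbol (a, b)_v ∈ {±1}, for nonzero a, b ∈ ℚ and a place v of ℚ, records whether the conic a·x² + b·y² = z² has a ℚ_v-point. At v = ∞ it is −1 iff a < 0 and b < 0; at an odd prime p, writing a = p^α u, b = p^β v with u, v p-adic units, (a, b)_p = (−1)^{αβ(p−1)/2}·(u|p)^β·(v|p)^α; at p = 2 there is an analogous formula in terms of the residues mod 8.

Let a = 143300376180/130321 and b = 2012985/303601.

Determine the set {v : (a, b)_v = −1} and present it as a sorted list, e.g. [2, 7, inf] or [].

Mod squares: a ≡ 17205, b ≡ 223665. Check v ∈ {∞, 2, 3, 5, 13, 19, 29, 31, 37}.
v=31: a=31^1·(≡9), b=31^1·(≡27) mod 31; (9|31)=+1, (27|31)=-1; (−1)^{1·1·15}·(+1)^1·(-1)^1 = +1.
v=37: a=37^3·(≡11), b=37^1·(≡31) mod 37; (11|37)=+1, (31|37)=-1; (−1)^{3·1·18}·(+1)^1·(-1)^3 = -1.
v=2: v_2(a)=2, v_2(b)=0; units ≡ 5, 1 (mod 8); ε·ε+αω+βω = 0·0+2·0+0·1 ≡ 0  ⇒  (a,b)_2 = +1.
v=19: a=19^-4·(≡2), b=19^-2·(≡6) mod 19; (2|19)=-1, (6|19)=+1; (−1)^{-4·-2·9}·(-1)^-2·(+1)^-4 = +1.
v=∞: 17205 > 0 and 223665 > 0  ⇒  (a,b)_∞ = +1.
v=5: a=5^1·(≡1), b=5^1·(≡2) mod 5; (1|5)=+1, (2|5)=-1; (−1)^{1·1·2}·(+1)^1·(-1)^1 = -1.
v=13: a=13^2·(≡5), b=13^1·(≡11) mod 13; (5|13)=-1, (11|13)=-1; (−1)^{2·1·6}·(-1)^1·(-1)^2 = -1.
v=29: a=29^0·(≡17), b=29^-2·(≡14) mod 29; (17|29)=-1, (14|29)=-1; (−1)^{0·-2·14}·(-1)^-2·(-1)^0 = +1.
v=3: a=3^3·(≡2), b=3^3·(≡2) mod 3; (2|3)=-1, (2|3)=-1; (−1)^{3·3·1}·(-1)^3·(-1)^3 = -1.
(17205, 223665 / ℚ) ramifies at {3, 5, 13, 37}: a division algebra.

[3, 5, 13, 37]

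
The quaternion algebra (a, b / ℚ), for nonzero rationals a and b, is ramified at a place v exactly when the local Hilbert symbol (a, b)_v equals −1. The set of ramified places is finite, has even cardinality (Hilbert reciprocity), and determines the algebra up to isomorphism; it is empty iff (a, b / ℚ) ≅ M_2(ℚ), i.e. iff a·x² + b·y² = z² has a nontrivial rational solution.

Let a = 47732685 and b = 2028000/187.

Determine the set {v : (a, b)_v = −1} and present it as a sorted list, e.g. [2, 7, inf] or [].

Mod squares: a ≡ 1365, b ≡ 5610. Check v ∈ {∞, 2, 3, 5, 7, 11, 13, 17}.
v=13: a=13^1·(≡12), b=13^2·(≡8) mod 13; (12|13)=+1, (8|13)=-1; (−1)^{1·2·6}·(+1)^2·(-1)^1 = -1.
v=11: a=11^2·(≡3), b=11^-1·(≡3) mod 11; (3|11)=+1, (3|11)=+1; (−1)^{2·-1·5}·(+1)^-1·(+1)^2 = +1.
v=3: a=3^1·(≡2), b=3^1·(≡1) mod 3; (2|3)=-1, (1|3)=+1; (−1)^{1·1·1}·(-1)^1·(+1)^1 = +1.
v=∞: 1365 > 0 and 5610 > 0  ⇒  (a,b)_∞ = +1.
v=17: a=17^2·(≡10), b=17^-1·(≡11) mod 17; (10|17)=-1, (11|17)=-1; (−1)^{2·-1·8}·(-1)^-1·(-1)^2 = -1.
v=2: v_2(a)=0, v_2(b)=5; units ≡ 5, 5 (mod 8); ε·ε+αω+βω = 0·0+0·1+5·1 ≡ 1  ⇒  (a,b)_2 = -1.
v=7: a=7^1·(≡3), b=7^0·(≡6) mod 7; (3|7)=-1, (6|7)=-1; (−1)^{1·0·3}·(-1)^0·(-1)^1 = -1.
v=5: a=5^1·(≡2), b=5^3·(≡2) mod 5; (2|5)=-1, (2|5)=-1; (−1)^{1·3·2}·(-1)^3·(-1)^1 = +1.
|Ram(1365, 5610)| = 4, even; anisotropic at {2, 7, 13, 17}.

[2, 7, 13, 17]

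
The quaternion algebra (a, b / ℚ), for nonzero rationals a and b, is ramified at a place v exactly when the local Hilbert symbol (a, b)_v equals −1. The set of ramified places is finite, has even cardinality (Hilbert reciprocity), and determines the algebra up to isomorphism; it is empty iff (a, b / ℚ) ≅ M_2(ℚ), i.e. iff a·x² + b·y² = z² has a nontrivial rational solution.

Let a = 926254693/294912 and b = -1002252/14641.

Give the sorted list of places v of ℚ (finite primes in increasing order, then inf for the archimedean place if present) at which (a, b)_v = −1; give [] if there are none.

[2, 3]

(a, b) ≡ (266, -3) mod (ℚ^×)²; places V = {2, 3, 7, 11, 13, 17, 19, 29, ∞}.
(a,b)_11: α=0, u≡6; β=-4, v≡2 (mod 11); (6|11)=-1, (2|11)=-1; sign (−1)^0·-1^-4·-1^0 = +1.
(a,b)_7: α=3, u≡6; β=0, v≡2 (mod 7); (6|7)=-1, (2|7)=+1; sign (−1)^0·-1^0·+1^3 = +1.
(a,b)_∞: sgn(266)=+, sgn(-3)=−, so +1.
(a,b)_3: α=-2, u≡2; β=1, v≡2 (mod 3); (2|3)=-1, (2|3)=-1; sign (−1)^0·-1^1·-1^-2 = -1.
(a,b)_2: α=-15, β=2; u≡5, v≡5 (mod 8); ε(u)ε(v)=0·0, αω(v)=-15·1, βω(u)=2·1; sum ≡ 1  ⇒  -1.
(a,b)_17: α=0, u≡12; β=4, v≡14 (mod 17); (12|17)=-1, (14|17)=-1; sign (−1)^0·-1^4·-1^0 = +1.
(a,b)_29: α=2, u≡1; β=0, v≡3 (mod 29); (1|29)=+1, (3|29)=-1; sign (−1)^0·+1^0·-1^2 = +1.
(a,b)_19: α=1, u≡8; β=0, v≡5 (mod 19); (8|19)=-1, (5|19)=+1; sign (−1)^0·-1^0·+1^1 = +1.
(a,b)_13: α=2, u≡7; β=0, v≡3 (mod 13); (7|13)=-1, (3|13)=+1; sign (−1)^0·-1^0·+1^2 = +1.
(266, -3 / ℚ) ramifies at {2, 3}: a division algebra.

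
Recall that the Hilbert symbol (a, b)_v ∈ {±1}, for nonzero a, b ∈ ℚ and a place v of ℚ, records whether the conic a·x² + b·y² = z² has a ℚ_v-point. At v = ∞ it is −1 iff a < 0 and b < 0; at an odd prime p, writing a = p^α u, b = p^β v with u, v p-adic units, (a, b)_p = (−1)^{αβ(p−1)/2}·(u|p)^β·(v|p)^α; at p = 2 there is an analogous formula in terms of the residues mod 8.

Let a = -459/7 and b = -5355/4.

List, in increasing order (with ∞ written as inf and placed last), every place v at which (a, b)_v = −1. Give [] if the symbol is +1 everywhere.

Mod squares: a ≡ -357, b ≡ -595. Check v ∈ {∞, 2, 3, 5, 7, 17}.
v=∞: -357 < 0 and -595 < 0  ⇒  (a,b)_∞ = -1.
v=7: a=7^-1·(≡3), b=7^1·(≡3) mod 7; (3|7)=-1, (3|7)=-1; (−1)^{-1·1·3}·(-1)^1·(-1)^-1 = -1.
v=3: a=3^3·(≡1), b=3^2·(≡2) mod 3; (1|3)=+1, (2|3)=-1; (−1)^{3·2·1}·(+1)^2·(-1)^3 = -1.
v=17: a=17^1·(≡1), b=17^1·(≡2) mod 17; (1|17)=+1, (2|17)=+1; (−1)^{1·1·8}·(+1)^1·(+1)^1 = +1.
v=5: a=5^0·(≡3), b=5^1·(≡1) mod 5; (3|5)=-1, (1|5)=+1; (−1)^{0·1·2}·(-1)^1·(+1)^0 = -1.
v=2: v_2(a)=0, v_2(b)=-2; units ≡ 3, 5 (mod 8); ε·ε+αω+βω = 1·0+0·1+-2·1 ≡ 0  ⇒  (a,b)_2 = +1.
Ram(-357, -595) = {3, 5, 7, ∞}; no ℚ_3-point on the conic.

[3, 5, 7, inf]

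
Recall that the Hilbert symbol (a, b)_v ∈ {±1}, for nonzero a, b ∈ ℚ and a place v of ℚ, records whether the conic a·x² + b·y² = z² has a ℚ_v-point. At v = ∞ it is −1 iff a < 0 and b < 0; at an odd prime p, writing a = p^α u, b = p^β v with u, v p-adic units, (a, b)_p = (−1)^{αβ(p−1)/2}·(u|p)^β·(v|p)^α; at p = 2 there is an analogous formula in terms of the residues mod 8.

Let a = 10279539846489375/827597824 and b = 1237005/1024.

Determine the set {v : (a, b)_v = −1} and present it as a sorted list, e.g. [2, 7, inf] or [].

[3, 5, 7, 19]

(a, b) ≡ (1463, 2805) mod (ℚ^×)²; places V = {2, 3, 5, 7, 11, 17, 19, 29, 31, ∞}.
(a,b)_11: α=3, u≡9; β=1, v≡2 (mod 11); (9|11)=+1, (2|11)=-1; sign (−1)^1·+1^1·-1^3 = +1.
(a,b)_19: α=1, u≡7; β=0, v≡14 (mod 19); (7|19)=+1, (14|19)=-1; sign (−1)^0·+1^0·-1^1 = -1.
(a,b)_5: α=4, u≡2; β=1, v≡4 (mod 5); (2|5)=-1, (4|5)=+1; sign (−1)^0·-1^1·+1^4 = -1.
(a,b)_7: α=3, u≡3; β=2, v≡5 (mod 7); (3|7)=-1, (5|7)=-1; sign (−1)^0·-1^2·-1^3 = -1.
(a,b)_29: α=-2, u≡22; β=0, v≡14 (mod 29); (22|29)=+1, (14|29)=-1; sign (−1)^0·+1^0·-1^-2 = +1.
(a,b)_17: α=2, u≡16; β=1, v≡14 (mod 17); (16|17)=+1, (14|17)=-1; sign (−1)^0·+1^1·-1^2 = +1.
(a,b)_∞: sgn(1463)=+, sgn(2805)=+, so +1.
(a,b)_31: α=-2, u≡3; β=0, v≡12 (mod 31); (3|31)=-1, (12|31)=-1; sign (−1)^0·-1^0·-1^-2 = +1.
(a,b)_3: α=8, u≡2; β=3, v≡2 (mod 3); (2|3)=-1, (2|3)=-1; sign (−1)^0·-1^3·-1^8 = -1.
(a,b)_2: α=-10, β=-10; u≡7, v≡5 (mod 8); ε(u)ε(v)=1·0, αω(v)=-10·1, βω(u)=-10·0; sum ≡ 0  ⇒  +1.
(1463, 2805 / ℚ) ramifies at {3, 5, 7, 19}: a division algebra.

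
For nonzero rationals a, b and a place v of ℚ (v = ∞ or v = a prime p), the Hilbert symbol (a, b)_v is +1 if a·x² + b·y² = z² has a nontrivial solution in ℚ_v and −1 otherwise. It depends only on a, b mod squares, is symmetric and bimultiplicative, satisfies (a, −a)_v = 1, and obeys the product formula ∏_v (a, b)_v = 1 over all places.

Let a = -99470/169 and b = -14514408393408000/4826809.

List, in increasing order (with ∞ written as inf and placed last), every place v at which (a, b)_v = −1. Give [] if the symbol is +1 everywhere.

(a, b) ≡ (-2030, -5142576670) mod (ℚ^×)²; places V = {2, 3, 5, 7, 11, 13, 17, 19, 23, 29, 31, ∞}.
(a,b)_11: α=0, u≡9; β=1, v≡4 (mod 11); (9|11)=+1, (4|11)=+1; sign (−1)^0·+1^1·+1^0 = +1.
(a,b)_2: α=1, β=9; u≡1, v≡1 (mod 8); ε(u)ε(v)=0·0, αω(v)=1·0, βω(u)=9·0; sum ≡ 0  ⇒  +1.
(a,b)_13: α=-2, u≡6; β=-6, v≡1 (mod 13); (6|13)=-1, (1|13)=+1; sign (−1)^0·-1^-6·+1^-2 = +1.
(a,b)_∞: sgn(-2030)=−, sgn(-5142576670)=−, so -1.
(a,b)_29: α=1, u≡19; β=1, v≡26 (mod 29); (19|29)=-1, (26|29)=-1; sign (−1)^0·-1^1·-1^1 = +1.
(a,b)_5: α=1, u≡4; β=3, v≡4 (mod 5); (4|5)=+1, (4|5)=+1; sign (−1)^0·+1^3·+1^1 = +1.
(a,b)_31: α=0, u≡25; β=1, v≡15 (mod 31); (25|31)=+1, (15|31)=-1; sign (−1)^0·+1^1·-1^0 = +1.
(a,b)_7: α=3, u≡4; β=3, v≡6 (mod 7); (4|7)=+1, (6|7)=-1; sign (−1)^1·+1^3·-1^3 = +1.
(a,b)_17: α=0, u≡3; β=1, v≡8 (mod 17); (3|17)=-1, (8|17)=+1; sign (−1)^0·-1^1·+1^0 = -1.
(a,b)_3: α=0, u≡1; β=2, v≡2 (mod 3); (1|3)=+1, (2|3)=-1; sign (−1)^0·+1^2·-1^0 = +1.
(a,b)_19: α=0, u≡12; β=1, v≡17 (mod 19); (12|19)=-1, (17|19)=+1; sign (−1)^0·-1^1·+1^0 = -1.
(a,b)_23: α=0, u≡15; β=1, v≡4 (mod 23); (15|23)=-1, (4|23)=+1; sign (−1)^0·-1^1·+1^0 = -1.
|Ram(-2030, -5142576670)| = 4, even; anisotropic at {17, 19, 23, ∞}.

[17, 19, 23, inf]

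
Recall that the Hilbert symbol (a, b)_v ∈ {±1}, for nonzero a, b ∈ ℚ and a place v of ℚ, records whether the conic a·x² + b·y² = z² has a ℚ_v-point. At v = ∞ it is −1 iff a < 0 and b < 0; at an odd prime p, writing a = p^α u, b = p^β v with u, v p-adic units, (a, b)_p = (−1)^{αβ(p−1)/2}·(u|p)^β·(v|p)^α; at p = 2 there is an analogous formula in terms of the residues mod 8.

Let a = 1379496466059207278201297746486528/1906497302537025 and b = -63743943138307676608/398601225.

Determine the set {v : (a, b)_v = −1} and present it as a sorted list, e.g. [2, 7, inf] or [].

Mod squares: a ≡ 13, b ≡ -8521063. Check v ∈ {∞, 2, 3, 5, 7, 11, 13, 17, 19, 23, 31, 37}.
v=3: a=3^-16·(≡1), b=3^-2·(≡2) mod 3; (1|3)=+1, (2|3)=-1; (−1)^{-16·-2·1}·(+1)^-2·(-1)^-16 = +1.
v=13: a=13^7·(≡9), b=13^4·(≡11) mod 13; (9|13)=+1, (11|13)=-1; (−1)^{7·4·6}·(+1)^4·(-1)^7 = -1.
v=23: a=23^2·(≡2), b=23^1·(≡6) mod 23; (2|23)=+1, (6|23)=+1; (−1)^{2·1·11}·(+1)^1·(+1)^2 = +1.
v=5: a=5^-2·(≡3), b=5^-2·(≡3) mod 5; (3|5)=-1, (3|5)=-1; (−1)^{-2·-2·2}·(-1)^-2·(-1)^-2 = +1.
v=17: a=17^8·(≡4), b=17^5·(≡10) mod 17; (4|17)=+1, (10|17)=-1; (−1)^{8·5·8}·(+1)^5·(-1)^8 = +1.
v=2: v_2(a)=8, v_2(b)=6; units ≡ 5, 1 (mod 8); ε·ε+αω+βω = 0·0+8·0+6·1 ≡ 0  ⇒  (a,b)_2 = +1.
v=7: a=7^2·(≡6), b=7^2·(≡1) mod 7; (6|7)=-1, (1|7)=+1; (−1)^{2·2·3}·(-1)^2·(+1)^2 = +1.
v=∞: 13 > 0 and -8521063 < 0  ⇒  (a,b)_∞ = +1.
v=19: a=19^2·(≡2), b=19^1·(≡15) mod 19; (2|19)=-1, (15|19)=-1; (−1)^{2·1·9}·(-1)^1·(-1)^2 = -1.
v=31: a=31^2·(≡21), b=31^1·(≡5) mod 31; (21|31)=-1, (5|31)=+1; (−1)^{2·1·15}·(-1)^1·(+1)^2 = -1.
v=37: a=37^2·(≡32), b=37^1·(≡33) mod 37; (32|37)=-1, (33|37)=+1; (−1)^{2·1·18}·(-1)^1·(+1)^2 = -1.
v=11: a=11^-6·(≡7), b=11^-6·(≡2) mod 11; (7|11)=-1, (2|11)=-1; (−1)^{-6·-6·5}·(-1)^-6·(-1)^-6 = +1.
|Ram(13, -8521063)| = 4, even; anisotropic at {13, 19, 31, 37}.

[13, 19, 31, 37]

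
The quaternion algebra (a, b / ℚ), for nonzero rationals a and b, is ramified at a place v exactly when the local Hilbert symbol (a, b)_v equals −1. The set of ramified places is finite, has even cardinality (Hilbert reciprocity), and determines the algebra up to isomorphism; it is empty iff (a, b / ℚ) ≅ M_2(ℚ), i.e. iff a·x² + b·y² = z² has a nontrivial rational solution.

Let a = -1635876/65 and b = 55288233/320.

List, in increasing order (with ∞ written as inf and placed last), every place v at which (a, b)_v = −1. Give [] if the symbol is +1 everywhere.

[3, 7, 11, 13]

(a, b) ≡ (-36465, 85085) mod (ℚ^×)²; places V = {2, 3, 5, 7, 11, 13, 17, 19, ∞}.
(a,b)_13: α=-1, u≡1; β=1, v≡7 (mod 13); (1|13)=+1, (7|13)=-1; sign (−1)^0·+1^1·-1^-1 = -1.
(a,b)_3: α=7, u≡1; β=2, v≡2 (mod 3); (1|3)=+1, (2|3)=-1; sign (−1)^0·+1^2·-1^7 = -1.
(a,b)_7: α=0, u≡5; β=1, v≡6 (mod 7); (5|7)=-1, (6|7)=-1; sign (−1)^0·-1^1·-1^0 = -1.
(a,b)_5: α=-1, u≡3; β=-1, v≡2 (mod 5); (3|5)=-1, (2|5)=-1; sign (−1)^0·-1^-1·-1^-1 = +1.
(a,b)_∞: sgn(-36465)=−, sgn(85085)=+, so +1.
(a,b)_2: α=2, β=-6; u≡7, v≡5 (mod 8); ε(u)ε(v)=1·0, αω(v)=2·1, βω(u)=-6·0; sum ≡ 0  ⇒  +1.
(a,b)_11: α=1, u≡7; β=1, v≡6 (mod 11); (7|11)=-1, (6|11)=-1; sign (−1)^1·-1^1·-1^1 = -1.
(a,b)_17: α=1, u≡14; β=1, v≡7 (mod 17); (14|17)=-1, (7|17)=-1; sign (−1)^0·-1^1·-1^1 = +1.
(a,b)_19: α=0, u≡3; β=2, v≡2 (mod 19); (3|19)=-1, (2|19)=-1; sign (−1)^0·-1^2·-1^0 = +1.
Ram(-36465, 85085) = {3, 7, 11, 13}; no ℚ_3-point on the conic.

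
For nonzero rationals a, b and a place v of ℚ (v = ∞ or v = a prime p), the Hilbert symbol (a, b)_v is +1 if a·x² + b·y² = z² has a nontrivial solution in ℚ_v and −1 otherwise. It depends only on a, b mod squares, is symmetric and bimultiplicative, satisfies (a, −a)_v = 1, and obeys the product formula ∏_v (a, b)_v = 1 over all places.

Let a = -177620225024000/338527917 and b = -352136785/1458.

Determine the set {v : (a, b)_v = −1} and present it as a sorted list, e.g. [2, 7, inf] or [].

[2, 13, 19, inf]

Mod squares: a ≡ -1430, b ≡ -27170. Check v ∈ {∞, 2, 3, 5, 7, 11, 13, 19, 23}.
v=11: a=11^3·(≡2), b=11^1·(≡3) mod 11; (2|11)=-1, (3|11)=+1; (−1)^{3·1·5}·(-1)^1·(+1)^3 = +1.
v=23: a=23^0·(≡19), b=23^2·(≡18) mod 23; (19|23)=-1, (18|23)=+1; (−1)^{0·2·11}·(-1)^2·(+1)^0 = +1.
v=7: a=7^-2·(≡3), b=7^2·(≡4) mod 7; (3|7)=-1, (4|7)=+1; (−1)^{-2·2·3}·(-1)^2·(+1)^-2 = +1.
v=∞: -1430 < 0 and -27170 < 0  ⇒  (a,b)_∞ = -1.
v=3: a=3^-12·(≡1), b=3^-6·(≡1) mod 3; (1|3)=+1, (1|3)=+1; (−1)^{-12·-6·1}·(+1)^-6·(+1)^-12 = +1.
v=13: a=13^-1·(≡6), b=13^1·(≡9) mod 13; (6|13)=-1, (9|13)=+1; (−1)^{-1·1·6}·(-1)^1·(+1)^-1 = -1.
v=2: v_2(a)=13, v_2(b)=-1; units ≡ 5, 7 (mod 8); ε·ε+αω+βω = 0·1+13·0+-1·1 ≡ 1  ⇒  (a,b)_2 = -1.
v=5: a=5^3·(≡4), b=5^1·(≡1) mod 5; (4|5)=+1, (1|5)=+1; (−1)^{3·1·2}·(+1)^1·(+1)^3 = +1.
v=19: a=19^4·(≡13), b=19^1·(≡12) mod 19; (13|19)=-1, (12|19)=-1; (−1)^{4·1·9}·(-1)^1·(-1)^4 = -1.
(-1430, -27170 / ℚ) ramifies at {2, 13, 19, ∞}: a division algebra.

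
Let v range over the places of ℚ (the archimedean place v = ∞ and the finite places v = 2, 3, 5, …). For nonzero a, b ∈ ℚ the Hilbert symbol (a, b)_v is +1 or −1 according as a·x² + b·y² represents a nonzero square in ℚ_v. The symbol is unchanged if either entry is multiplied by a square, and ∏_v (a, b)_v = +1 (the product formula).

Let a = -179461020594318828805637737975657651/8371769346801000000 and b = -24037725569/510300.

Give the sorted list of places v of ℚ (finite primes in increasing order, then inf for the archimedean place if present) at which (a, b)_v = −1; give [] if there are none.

Mod squares: a ≡ -62491, b ≡ -39767. Check v ∈ {∞, 2, 3, 5, 7, 11, 13, 17, 19, 23, 29}.
v=23: a=23^3·(≡14), b=23^1·(≡21) mod 23; (14|23)=-1, (21|23)=-1; (−1)^{3·1·11}·(-1)^1·(-1)^3 = -1.
v=7: a=7^-4·(≡6), b=7^-1·(≡5) mod 7; (6|7)=-1, (5|7)=-1; (−1)^{-4·-1·3}·(-1)^-1·(-1)^-4 = -1.
v=∞: -62491 < 0 and -39767 < 0  ⇒  (a,b)_∞ = -1.
v=29: a=29^2·(≡22), b=29^0·(≡8) mod 29; (22|29)=+1, (8|29)=-1; (−1)^{2·0·14}·(+1)^0·(-1)^2 = +1.
v=11: a=11^11·(≡6), b=11^4·(≡4) mod 11; (6|11)=-1, (4|11)=+1; (−1)^{11·4·5}·(-1)^4·(+1)^11 = +1.
v=19: a=19^3·(≡7), b=19^1·(≡4) mod 19; (7|19)=+1, (4|19)=+1; (−1)^{3·1·9}·(+1)^1·(+1)^3 = -1.
v=5: a=5^-6·(≡1), b=5^-2·(≡3) mod 5; (1|5)=+1, (3|5)=-1; (−1)^{-6·-2·2}·(+1)^-2·(-1)^-6 = +1.
v=2: v_2(a)=-6, v_2(b)=-2; units ≡ 5, 1 (mod 8); ε·ε+αω+βω = 0·0+-6·0+-2·1 ≡ 0  ⇒  (a,b)_2 = +1.
v=3: a=3^-20·(≡2), b=3^-6·(≡1) mod 3; (2|3)=-1, (1|3)=+1; (−1)^{-20·-6·1}·(-1)^-6·(+1)^-20 = +1.
v=17: a=17^6·(≡16), b=17^2·(≡2) mod 17; (16|17)=+1, (2|17)=+1; (−1)^{6·2·8}·(+1)^2·(+1)^6 = +1.
v=13: a=13^5·(≡1), b=13^1·(≡10) mod 13; (1|13)=+1, (10|13)=+1; (−1)^{5·1·6}·(+1)^1·(+1)^5 = +1.
|Ram(-62491, -39767)| = 4, even; anisotropic at {7, 19, 23, ∞}.

[7, 19, 23, inf]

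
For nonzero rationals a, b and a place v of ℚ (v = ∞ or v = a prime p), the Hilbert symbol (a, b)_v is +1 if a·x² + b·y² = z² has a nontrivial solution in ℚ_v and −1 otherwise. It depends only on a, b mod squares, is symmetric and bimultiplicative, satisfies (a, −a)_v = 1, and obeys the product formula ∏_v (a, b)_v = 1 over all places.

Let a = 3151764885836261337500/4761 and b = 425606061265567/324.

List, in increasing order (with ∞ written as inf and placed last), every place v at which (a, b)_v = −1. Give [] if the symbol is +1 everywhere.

[2, 5, 11, 13]

(a, b) ≡ (20735, 7) mod (ℚ^×)²; places V = {2, 3, 5, 7, 11, 13, 23, 29, 37, 43, ∞}.
(a,b)_7: α=0, u≡4; β=1, v≡2 (mod 7); (4|7)=+1, (2|7)=+1; sign (−1)^0·+1^1·+1^0 = +1.
(a,b)_5: α=5, u≡3; β=0, v≡3 (mod 5); (3|5)=-1, (3|5)=-1; sign (−1)^0·-1^0·-1^5 = -1.
(a,b)_23: α=-2, u≡16; β=0, v≡17 (mod 23); (16|23)=+1, (17|23)=-1; sign (−1)^0·+1^0·-1^-2 = +1.
(a,b)_11: α=1, u≡9; β=0, v≡10 (mod 11); (9|11)=+1, (10|11)=-1; sign (−1)^0·+1^0·-1^1 = -1.
(a,b)_37: α=2, u≡29; β=2, v≡11 (mod 37); (29|37)=-1, (11|37)=+1; sign (−1)^0·-1^2·+1^2 = +1.
(a,b)_43: α=2, u≡10; β=2, v≡39 (mod 43); (10|43)=+1, (39|43)=-1; sign (−1)^0·+1^2·-1^2 = +1.
(a,b)_∞: sgn(20735)=+, sgn(7)=+, so +1.
(a,b)_2: α=2, β=-2; u≡7, v≡7 (mod 8); ε(u)ε(v)=1·1, αω(v)=2·0, βω(u)=-2·0; sum ≡ 1  ⇒  -1.
(a,b)_29: α=3, u≡14; β=2, v≡9 (mod 29); (14|29)=-1, (9|29)=+1; sign (−1)^0·-1^2·+1^3 = +1.
(a,b)_3: α=-2, u≡2; β=-4, v≡1 (mod 3); (2|3)=-1, (1|3)=+1; sign (−1)^0·-1^-4·+1^-2 = +1.
(a,b)_13: α=5, u≡9; β=4, v≡11 (mod 13); (9|13)=+1, (11|13)=-1; sign (−1)^0·+1^4·-1^5 = -1.
|Ram(20735, 7)| = 4, even; anisotropic at {2, 5, 11, 13}.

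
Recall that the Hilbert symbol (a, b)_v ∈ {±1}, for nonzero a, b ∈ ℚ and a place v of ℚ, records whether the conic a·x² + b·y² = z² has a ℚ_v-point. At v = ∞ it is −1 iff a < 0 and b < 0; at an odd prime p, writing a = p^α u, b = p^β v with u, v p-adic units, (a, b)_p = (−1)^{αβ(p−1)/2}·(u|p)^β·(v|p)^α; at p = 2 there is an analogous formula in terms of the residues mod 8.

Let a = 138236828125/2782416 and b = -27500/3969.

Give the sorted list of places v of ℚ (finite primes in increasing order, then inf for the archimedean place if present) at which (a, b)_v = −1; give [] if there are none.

[7, 11]

(a, b) ≡ (5313, -11) mod (ℚ^×)²; places V = {2, 3, 5, 7, 11, 13, 17, 23, ∞}.
(a,b)_17: α=2, u≡1; β=0, v≡5 (mod 17); (1|17)=+1, (5|17)=-1; sign (−1)^0·+1^0·-1^2 = +1.
(a,b)_∞: sgn(5313)=+, sgn(-11)=−, so +1.
(a,b)_7: α=-3, u≡3; β=-2, v≡6 (mod 7); (3|7)=-1, (6|7)=-1; sign (−1)^0·-1^-2·-1^-3 = -1.
(a,b)_3: α=-1, u≡1; β=-4, v≡1 (mod 3); (1|3)=+1, (1|3)=+1; sign (−1)^0·+1^-4·+1^-1 = +1.
(a,b)_23: α=1, u≡4; β=0, v≡13 (mod 23); (4|23)=+1, (13|23)=+1; sign (−1)^0·+1^0·+1^1 = +1.
(a,b)_11: α=3, u≡7; β=1, v≡7 (mod 11); (7|11)=-1, (7|11)=-1; sign (−1)^1·-1^1·-1^3 = -1.
(a,b)_2: α=-4, β=2; u≡1, v≡5 (mod 8); ε(u)ε(v)=0·0, αω(v)=-4·1, βω(u)=2·0; sum ≡ 0  ⇒  +1.
(a,b)_5: α=6, u≡2; β=4, v≡4 (mod 5); (2|5)=-1, (4|5)=+1; sign (−1)^0·-1^4·+1^6 = +1.
(a,b)_13: α=-2, u≡1; β=0, v≡2 (mod 13); (1|13)=+1, (2|13)=-1; sign (−1)^0·+1^0·-1^-2 = +1.
(5313, -11 / ℚ) ramifies at {7, 11}: a division algebra.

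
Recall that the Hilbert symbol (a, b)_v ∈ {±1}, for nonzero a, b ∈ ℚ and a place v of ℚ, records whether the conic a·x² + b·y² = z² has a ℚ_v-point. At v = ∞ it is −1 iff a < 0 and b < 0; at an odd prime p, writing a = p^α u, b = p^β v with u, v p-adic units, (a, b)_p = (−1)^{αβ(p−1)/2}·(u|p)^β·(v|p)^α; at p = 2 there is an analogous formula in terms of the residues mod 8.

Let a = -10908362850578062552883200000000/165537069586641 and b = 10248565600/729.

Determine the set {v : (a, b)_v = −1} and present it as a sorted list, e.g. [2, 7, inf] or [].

Mod squares: a ≡ -22, b ≡ 3094. Check v ∈ {∞, 2, 3, 5, 7, 11, 13, 17, 29, 37, 53}.
v=17: a=17^2·(≡10), b=17^1·(≡11) mod 17; (10|17)=-1, (11|17)=-1; (−1)^{2·1·8}·(-1)^1·(-1)^2 = -1.
v=37: a=37^-2·(≡6), b=37^0·(≡22) mod 37; (6|37)=-1, (22|37)=-1; (−1)^{-2·0·18}·(-1)^0·(-1)^-2 = +1.
v=11: a=11^3·(≡5), b=11^0·(≡3) mod 11; (5|11)=+1, (3|11)=+1; (−1)^{3·0·5}·(+1)^0·(+1)^3 = +1.
v=53: a=53^-2·(≡34), b=53^0·(≡3) mod 53; (34|53)=-1, (3|53)=-1; (−1)^{-2·0·26}·(-1)^0·(-1)^-2 = +1.
v=7: a=7^8·(≡3), b=7^3·(≡1) mod 7; (3|7)=-1, (1|7)=+1; (−1)^{8·3·3}·(-1)^3·(+1)^8 = -1.
v=29: a=29^2·(≡1), b=29^0·(≡13) mod 29; (1|29)=+1, (13|29)=+1; (−1)^{2·0·14}·(+1)^0·(+1)^2 = +1.
v=5: a=5^8·(≡3), b=5^2·(≡1) mod 5; (3|5)=-1, (1|5)=+1; (−1)^{8·2·2}·(-1)^2·(+1)^8 = +1.
v=∞: -22 < 0 and 3094 > 0  ⇒  (a,b)_∞ = +1.
v=3: a=3^-16·(≡2), b=3^-6·(≡1) mod 3; (2|3)=-1, (1|3)=+1; (−1)^{-16·-6·1}·(-1)^-6·(+1)^-16 = +1.
v=13: a=13^4·(≡9), b=13^3·(≡10) mod 13; (9|13)=+1, (10|13)=+1; (−1)^{4·3·6}·(+1)^3·(+1)^4 = +1.
v=2: v_2(a)=19, v_2(b)=5; units ≡ 5, 3 (mod 8); ε·ε+αω+βω = 0·1+19·1+5·1 ≡ 0  ⇒  (a,b)_2 = +1.
|Ram(-22, 3094)| = 2, even; anisotropic at {7, 17}.

[7, 17]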